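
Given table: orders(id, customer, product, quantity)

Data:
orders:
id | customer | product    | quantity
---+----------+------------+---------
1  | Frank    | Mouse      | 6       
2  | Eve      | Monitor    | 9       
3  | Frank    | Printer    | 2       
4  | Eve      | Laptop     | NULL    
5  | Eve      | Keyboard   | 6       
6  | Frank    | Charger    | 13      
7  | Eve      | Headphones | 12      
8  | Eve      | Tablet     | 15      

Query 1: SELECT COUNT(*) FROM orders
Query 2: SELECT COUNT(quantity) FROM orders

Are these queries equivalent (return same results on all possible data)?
No, not equivalent

Query 1 returns: [(8,)]
Query 2 returns: [(7,)]

Reason: COUNT(*) includes NULLs, COUNT(column) excludes them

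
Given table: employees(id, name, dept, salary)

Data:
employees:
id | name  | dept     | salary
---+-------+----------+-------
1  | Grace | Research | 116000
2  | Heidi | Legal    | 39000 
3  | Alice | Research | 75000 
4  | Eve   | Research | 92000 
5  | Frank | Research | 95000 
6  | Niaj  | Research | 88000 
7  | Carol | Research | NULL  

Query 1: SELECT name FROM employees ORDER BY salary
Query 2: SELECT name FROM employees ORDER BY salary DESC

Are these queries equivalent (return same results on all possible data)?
No, not equivalent

Query 1 returns: [('Carol',), ('Heidi',), ('Alice',), ('Niaj',), ('Eve',), ('Frank',), ('Grace',)]
Query 2 returns: [('Grace',), ('Frank',), ('Eve',), ('Niaj',), ('Alice',), ('Heidi',), ('Carol',)]

Reason: ASC vs DESC gives opposite ordering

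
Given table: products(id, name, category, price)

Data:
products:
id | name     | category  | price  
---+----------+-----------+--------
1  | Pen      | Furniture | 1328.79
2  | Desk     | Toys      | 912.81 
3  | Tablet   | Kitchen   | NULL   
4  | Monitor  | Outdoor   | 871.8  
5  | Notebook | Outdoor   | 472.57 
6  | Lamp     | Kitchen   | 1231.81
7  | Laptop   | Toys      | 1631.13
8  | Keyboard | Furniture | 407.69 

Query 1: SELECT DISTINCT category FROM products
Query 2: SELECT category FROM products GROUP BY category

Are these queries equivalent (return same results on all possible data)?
Yes, equivalent

Both queries return: [('Furniture',), ('Kitchen',), ('Outdoor',), ('Toys',)]

Reason: Both get unique categorys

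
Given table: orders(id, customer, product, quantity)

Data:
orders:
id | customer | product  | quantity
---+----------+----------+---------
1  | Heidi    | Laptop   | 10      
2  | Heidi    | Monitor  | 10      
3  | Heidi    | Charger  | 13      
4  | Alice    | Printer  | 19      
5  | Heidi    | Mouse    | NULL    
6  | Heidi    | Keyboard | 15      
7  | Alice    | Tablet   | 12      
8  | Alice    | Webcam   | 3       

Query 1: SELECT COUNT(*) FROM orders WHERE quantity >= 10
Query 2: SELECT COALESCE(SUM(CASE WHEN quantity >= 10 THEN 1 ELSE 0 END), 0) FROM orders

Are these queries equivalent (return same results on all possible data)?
Yes, equivalent

Both queries return: [(6,)]

Reason: COUNT with WHERE vs conditional SUM (COALESCE handles empty-table NULL)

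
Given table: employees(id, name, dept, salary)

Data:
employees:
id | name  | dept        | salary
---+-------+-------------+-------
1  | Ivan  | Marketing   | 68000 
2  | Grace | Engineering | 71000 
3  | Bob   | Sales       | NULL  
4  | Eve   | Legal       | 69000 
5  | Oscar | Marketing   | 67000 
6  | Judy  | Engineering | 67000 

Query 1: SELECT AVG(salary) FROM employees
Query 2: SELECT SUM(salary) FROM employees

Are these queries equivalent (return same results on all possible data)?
No, not equivalent

Query 1 returns: [(68400.0,)]
Query 2 returns: [(342000,)]

Reason: AVG vs SUM give different aggregate values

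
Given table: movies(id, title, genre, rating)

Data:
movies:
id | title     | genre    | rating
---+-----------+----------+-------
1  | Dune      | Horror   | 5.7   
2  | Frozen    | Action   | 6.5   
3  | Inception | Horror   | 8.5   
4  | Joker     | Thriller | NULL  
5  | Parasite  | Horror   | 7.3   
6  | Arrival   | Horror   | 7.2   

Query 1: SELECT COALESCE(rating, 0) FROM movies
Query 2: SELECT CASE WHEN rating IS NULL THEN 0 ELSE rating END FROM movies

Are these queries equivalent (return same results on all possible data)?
Yes, equivalent

Both queries return: [(0,), (5.7,), (6.5,), (7.2,), (7.3,), (8.5,)]

Reason: COALESCE vs CASE for NULL handling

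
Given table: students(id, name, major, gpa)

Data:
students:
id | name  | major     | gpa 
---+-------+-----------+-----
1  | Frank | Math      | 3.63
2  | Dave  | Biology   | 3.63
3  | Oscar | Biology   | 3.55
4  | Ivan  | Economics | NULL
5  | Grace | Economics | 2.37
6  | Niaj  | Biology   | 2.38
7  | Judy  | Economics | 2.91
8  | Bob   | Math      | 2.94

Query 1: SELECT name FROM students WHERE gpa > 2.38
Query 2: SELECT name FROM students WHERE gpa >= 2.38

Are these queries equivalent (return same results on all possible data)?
No, not equivalent

Query 1 returns: [('Frank',), ('Dave',), ('Oscar',), ('Judy',), ('Bob',)]
Query 2 returns: [('Frank',), ('Dave',), ('Oscar',), ('Niaj',), ('Judy',), ('Bob',)]

Reason: > vs >= gives different results when gpa = 2.38 exists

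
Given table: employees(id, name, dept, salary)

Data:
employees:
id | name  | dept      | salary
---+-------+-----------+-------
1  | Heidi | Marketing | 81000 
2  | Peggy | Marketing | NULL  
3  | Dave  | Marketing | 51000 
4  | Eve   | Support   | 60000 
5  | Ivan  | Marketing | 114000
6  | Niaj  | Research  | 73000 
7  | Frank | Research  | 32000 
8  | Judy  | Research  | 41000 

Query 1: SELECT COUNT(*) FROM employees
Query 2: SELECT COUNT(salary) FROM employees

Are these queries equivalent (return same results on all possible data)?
No, not equivalent

Query 1 returns: [(8,)]
Query 2 returns: [(7,)]

Reason: COUNT(*) includes NULLs, COUNT(column) excludes them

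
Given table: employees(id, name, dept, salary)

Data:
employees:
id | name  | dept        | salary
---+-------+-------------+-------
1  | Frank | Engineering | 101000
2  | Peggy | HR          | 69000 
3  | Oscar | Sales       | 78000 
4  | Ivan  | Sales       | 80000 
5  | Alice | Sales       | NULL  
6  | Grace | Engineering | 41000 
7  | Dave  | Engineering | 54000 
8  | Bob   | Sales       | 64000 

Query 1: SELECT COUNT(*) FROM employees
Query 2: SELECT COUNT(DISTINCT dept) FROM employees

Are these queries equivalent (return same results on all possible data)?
No, not equivalent

Query 1 returns: [(8,)]
Query 2 returns: [(3,)]

Reason: COUNT(*) counts rows, COUNT(DISTINCT dept) counts unique depts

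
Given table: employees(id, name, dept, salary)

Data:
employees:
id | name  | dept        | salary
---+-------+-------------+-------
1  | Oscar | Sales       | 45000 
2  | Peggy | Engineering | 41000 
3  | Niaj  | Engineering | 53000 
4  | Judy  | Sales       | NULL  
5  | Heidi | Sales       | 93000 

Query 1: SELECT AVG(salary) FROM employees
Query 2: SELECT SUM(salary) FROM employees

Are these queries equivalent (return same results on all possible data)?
No, not equivalent

Query 1 returns: [(58000.0,)]
Query 2 returns: [(232000,)]

Reason: AVG vs SUM give different aggregate values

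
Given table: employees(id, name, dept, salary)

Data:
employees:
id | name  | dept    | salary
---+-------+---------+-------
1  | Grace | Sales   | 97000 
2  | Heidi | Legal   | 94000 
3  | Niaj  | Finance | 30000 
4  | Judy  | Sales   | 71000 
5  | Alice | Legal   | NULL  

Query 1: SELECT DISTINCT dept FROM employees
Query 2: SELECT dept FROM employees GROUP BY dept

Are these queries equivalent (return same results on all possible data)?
Yes, equivalent

Both queries return: [('Finance',), ('Legal',), ('Sales',)]

Reason: Both get unique depts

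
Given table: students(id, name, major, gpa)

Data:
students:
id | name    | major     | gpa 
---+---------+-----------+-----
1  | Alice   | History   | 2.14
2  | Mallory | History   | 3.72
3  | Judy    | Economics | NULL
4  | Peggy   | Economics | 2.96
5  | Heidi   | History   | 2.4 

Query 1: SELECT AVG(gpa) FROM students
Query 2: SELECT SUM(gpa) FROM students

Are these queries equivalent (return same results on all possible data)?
No, not equivalent

Query 1 returns: [(2.805,)]
Query 2 returns: [(11.22,)]

Reason: AVG vs SUM give different aggregate values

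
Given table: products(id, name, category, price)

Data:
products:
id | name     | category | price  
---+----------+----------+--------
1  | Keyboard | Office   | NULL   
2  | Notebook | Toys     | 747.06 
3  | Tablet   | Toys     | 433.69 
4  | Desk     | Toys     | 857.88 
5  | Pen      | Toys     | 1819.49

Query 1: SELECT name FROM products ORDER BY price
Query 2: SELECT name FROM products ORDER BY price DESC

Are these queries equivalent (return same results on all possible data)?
No, not equivalent

Query 1 returns: [('Keyboard',), ('Tablet',), ('Notebook',), ('Desk',), ('Pen',)]
Query 2 returns: [('Pen',), ('Desk',), ('Notebook',), ('Tablet',), ('Keyboard',)]

Reason: ASC vs DESC gives opposite ordering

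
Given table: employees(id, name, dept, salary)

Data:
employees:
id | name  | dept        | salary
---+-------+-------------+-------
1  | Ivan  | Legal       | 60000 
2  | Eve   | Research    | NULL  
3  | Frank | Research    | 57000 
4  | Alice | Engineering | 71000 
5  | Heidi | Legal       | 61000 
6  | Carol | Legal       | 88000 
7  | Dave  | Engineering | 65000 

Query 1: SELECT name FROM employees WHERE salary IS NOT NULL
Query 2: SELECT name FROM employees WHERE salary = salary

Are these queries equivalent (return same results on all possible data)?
Yes, equivalent

Both queries return: [('Alice',), ('Carol',), ('Dave',), ('Frank',), ('Heidi',), ('Ivan',)]

Reason: IS NOT NULL vs self-equality (both exclude NULLs)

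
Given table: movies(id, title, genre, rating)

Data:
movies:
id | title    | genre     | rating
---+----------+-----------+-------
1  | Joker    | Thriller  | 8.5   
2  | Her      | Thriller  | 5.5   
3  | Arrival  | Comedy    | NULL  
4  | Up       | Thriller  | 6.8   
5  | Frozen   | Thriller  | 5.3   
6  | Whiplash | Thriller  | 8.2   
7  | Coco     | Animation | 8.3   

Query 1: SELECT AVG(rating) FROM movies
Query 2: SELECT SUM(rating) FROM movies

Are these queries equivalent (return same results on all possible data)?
No, not equivalent

Query 1 returns: [(7.1000000000000005,)]
Query 2 returns: [(42.6,)]

Reason: AVG vs SUM give different aggregate values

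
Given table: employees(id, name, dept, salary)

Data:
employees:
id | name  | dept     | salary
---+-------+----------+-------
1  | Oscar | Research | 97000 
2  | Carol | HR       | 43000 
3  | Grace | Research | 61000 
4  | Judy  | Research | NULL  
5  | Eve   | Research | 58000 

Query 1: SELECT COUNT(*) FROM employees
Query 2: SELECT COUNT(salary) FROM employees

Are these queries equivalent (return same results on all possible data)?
No, not equivalent

Query 1 returns: [(5,)]
Query 2 returns: [(4,)]

Reason: COUNT(*) includes NULLs, COUNT(column) excludes them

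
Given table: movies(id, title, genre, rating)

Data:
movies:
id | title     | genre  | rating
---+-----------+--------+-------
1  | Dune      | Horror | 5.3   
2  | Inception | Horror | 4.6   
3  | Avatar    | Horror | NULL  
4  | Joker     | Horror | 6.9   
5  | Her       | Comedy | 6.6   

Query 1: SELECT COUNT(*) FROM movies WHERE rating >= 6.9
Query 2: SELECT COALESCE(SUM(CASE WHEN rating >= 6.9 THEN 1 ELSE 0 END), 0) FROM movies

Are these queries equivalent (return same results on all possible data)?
Yes, equivalent

Both queries return: [(1,)]

Reason: COUNT with WHERE vs conditional SUM (COALESCE handles empty-table NULL)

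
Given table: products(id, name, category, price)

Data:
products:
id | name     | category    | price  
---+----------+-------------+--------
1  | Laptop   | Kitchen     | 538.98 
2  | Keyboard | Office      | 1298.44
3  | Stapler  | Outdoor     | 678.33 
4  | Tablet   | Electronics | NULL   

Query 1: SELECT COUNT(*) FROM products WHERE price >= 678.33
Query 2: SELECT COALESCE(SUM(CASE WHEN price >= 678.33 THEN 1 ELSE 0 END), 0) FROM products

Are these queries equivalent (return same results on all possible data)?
Yes, equivalent

Both queries return: [(2,)]

Reason: COUNT with WHERE vs conditional SUM (COALESCE handles empty-table NULL)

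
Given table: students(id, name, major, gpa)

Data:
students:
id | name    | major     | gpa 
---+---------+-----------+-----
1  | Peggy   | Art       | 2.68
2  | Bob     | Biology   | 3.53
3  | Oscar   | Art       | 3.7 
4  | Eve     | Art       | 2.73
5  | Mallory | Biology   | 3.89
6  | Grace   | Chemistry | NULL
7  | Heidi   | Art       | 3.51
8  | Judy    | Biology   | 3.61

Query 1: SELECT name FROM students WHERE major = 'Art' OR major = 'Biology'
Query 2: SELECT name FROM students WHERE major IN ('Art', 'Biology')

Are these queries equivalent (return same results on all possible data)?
Yes, equivalent

Both queries return: [('Bob',), ('Eve',), ('Heidi',), ('Judy',), ('Mallory',), ('Oscar',), ('Peggy',)]

Reason: OR vs IN are equivalent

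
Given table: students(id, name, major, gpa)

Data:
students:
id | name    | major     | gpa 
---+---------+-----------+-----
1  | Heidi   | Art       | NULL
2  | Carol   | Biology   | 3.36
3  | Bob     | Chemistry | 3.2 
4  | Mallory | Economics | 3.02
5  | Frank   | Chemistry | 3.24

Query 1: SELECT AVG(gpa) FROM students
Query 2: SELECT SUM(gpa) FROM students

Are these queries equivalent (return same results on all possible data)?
No, not equivalent

Query 1 returns: [(3.205,)]
Query 2 returns: [(12.82,)]

Reason: AVG vs SUM give different aggregate values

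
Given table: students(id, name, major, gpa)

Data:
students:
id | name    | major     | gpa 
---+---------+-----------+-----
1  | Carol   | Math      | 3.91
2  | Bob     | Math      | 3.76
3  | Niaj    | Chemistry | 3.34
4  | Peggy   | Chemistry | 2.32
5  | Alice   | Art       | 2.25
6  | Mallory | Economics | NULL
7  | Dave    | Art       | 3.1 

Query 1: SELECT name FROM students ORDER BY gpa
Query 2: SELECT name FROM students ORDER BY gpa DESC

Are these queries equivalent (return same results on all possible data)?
No, not equivalent

Query 1 returns: [('Mallory',), ('Alice',), ('Peggy',), ('Dave',), ('Niaj',), ('Bob',), ('Carol',)]
Query 2 returns: [('Carol',), ('Bob',), ('Niaj',), ('Dave',), ('Peggy',), ('Alice',), ('Mallory',)]

Reason: ASC vs DESC gives opposite ordering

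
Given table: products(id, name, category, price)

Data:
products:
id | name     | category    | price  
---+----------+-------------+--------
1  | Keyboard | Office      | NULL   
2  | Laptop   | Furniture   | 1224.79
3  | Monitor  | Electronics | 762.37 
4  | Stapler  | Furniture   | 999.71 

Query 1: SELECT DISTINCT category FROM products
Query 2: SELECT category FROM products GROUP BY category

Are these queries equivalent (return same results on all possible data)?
Yes, equivalent

Both queries return: [('Electronics',), ('Furniture',), ('Office',)]

Reason: Both get unique categorys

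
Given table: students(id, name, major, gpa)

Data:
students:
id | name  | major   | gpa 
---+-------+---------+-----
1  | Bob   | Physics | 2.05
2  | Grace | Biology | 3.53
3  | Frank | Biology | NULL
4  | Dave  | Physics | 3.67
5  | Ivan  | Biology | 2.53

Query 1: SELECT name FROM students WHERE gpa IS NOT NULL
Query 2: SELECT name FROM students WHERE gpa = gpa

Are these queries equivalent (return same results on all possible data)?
Yes, equivalent

Both queries return: [('Bob',), ('Dave',), ('Grace',), ('Ivan',)]

Reason: IS NOT NULL vs self-equality (both exclude NULLs)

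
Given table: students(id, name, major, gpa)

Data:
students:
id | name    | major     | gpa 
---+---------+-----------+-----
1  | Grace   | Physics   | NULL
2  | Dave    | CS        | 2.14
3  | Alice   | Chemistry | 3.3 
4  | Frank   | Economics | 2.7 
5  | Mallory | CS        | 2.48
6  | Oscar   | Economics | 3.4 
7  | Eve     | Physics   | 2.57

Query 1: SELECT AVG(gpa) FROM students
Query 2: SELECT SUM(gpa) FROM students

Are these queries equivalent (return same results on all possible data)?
No, not equivalent

Query 1 returns: [(2.765,)]
Query 2 returns: [(16.59,)]

Reason: AVG vs SUM give different aggregate values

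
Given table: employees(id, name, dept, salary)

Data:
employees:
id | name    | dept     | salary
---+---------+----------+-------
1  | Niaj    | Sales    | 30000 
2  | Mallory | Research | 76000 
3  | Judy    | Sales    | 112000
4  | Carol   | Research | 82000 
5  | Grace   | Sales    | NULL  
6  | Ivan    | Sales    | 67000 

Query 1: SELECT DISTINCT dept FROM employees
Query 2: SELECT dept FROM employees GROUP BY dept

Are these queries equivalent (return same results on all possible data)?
Yes, equivalent

Both queries return: [('Research',), ('Sales',)]

Reason: Both get unique depts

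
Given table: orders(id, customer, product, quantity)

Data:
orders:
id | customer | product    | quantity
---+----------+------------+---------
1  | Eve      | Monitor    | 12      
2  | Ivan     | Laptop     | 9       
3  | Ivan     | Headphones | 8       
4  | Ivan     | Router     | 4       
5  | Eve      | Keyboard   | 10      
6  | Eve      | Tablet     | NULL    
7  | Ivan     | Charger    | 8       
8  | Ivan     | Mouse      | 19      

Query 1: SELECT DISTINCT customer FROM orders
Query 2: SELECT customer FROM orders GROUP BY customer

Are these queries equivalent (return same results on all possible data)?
Yes, equivalent

Both queries return: [('Eve',), ('Ivan',)]

Reason: Both get unique customers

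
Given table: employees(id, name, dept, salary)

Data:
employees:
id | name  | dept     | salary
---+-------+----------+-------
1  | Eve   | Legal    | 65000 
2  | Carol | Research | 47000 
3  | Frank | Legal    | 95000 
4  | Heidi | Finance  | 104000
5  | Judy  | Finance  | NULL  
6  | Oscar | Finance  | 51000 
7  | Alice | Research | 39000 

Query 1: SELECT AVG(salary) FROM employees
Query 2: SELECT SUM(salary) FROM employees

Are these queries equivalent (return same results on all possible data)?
No, not equivalent

Query 1 returns: [(66833.33333333333,)]
Query 2 returns: [(401000,)]

Reason: AVG vs SUM give different aggregate values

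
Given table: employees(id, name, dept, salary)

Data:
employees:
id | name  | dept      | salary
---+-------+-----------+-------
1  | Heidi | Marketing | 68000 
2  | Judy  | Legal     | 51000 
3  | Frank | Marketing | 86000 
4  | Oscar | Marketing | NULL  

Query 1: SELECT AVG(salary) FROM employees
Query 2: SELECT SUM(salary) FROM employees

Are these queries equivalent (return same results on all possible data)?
No, not equivalent

Query 1 returns: [(68333.33333333333,)]
Query 2 returns: [(205000,)]

Reason: AVG vs SUM give different aggregate values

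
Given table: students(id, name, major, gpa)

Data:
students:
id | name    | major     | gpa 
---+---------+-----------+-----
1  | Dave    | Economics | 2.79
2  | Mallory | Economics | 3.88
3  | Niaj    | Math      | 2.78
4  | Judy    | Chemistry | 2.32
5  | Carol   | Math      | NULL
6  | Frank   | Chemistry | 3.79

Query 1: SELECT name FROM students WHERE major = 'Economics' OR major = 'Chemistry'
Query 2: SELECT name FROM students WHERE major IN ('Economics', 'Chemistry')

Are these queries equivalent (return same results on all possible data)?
Yes, equivalent

Both queries return: [('Dave',), ('Frank',), ('Judy',), ('Mallory',)]

Reason: OR vs IN are equivalent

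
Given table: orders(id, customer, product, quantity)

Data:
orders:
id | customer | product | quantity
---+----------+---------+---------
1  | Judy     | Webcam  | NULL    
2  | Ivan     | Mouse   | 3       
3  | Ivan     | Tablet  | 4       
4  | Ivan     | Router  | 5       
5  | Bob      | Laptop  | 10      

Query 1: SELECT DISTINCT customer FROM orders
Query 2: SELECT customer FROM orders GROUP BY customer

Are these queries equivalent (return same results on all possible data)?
Yes, equivalent

Both queries return: [('Bob',), ('Ivan',), ('Judy',)]

Reason: Both get unique customers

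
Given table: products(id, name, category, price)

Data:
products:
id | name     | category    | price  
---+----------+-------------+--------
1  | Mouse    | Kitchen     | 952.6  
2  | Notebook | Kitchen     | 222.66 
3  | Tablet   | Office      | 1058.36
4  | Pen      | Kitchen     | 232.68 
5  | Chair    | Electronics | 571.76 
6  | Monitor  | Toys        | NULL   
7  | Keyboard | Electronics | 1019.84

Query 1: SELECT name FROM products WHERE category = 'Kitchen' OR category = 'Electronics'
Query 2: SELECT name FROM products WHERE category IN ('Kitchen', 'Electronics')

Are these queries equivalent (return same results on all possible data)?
Yes, equivalent

Both queries return: [('Chair',), ('Keyboard',), ('Mouse',), ('Notebook',), ('Pen',)]

Reason: OR vs IN are equivalent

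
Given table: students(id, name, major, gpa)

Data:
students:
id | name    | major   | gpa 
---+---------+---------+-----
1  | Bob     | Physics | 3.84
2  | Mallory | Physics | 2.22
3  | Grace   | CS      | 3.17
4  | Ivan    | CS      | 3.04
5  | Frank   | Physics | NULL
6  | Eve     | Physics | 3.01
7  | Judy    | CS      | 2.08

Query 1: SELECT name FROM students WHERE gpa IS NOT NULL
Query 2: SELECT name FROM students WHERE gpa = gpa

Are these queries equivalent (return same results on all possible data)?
Yes, equivalent

Both queries return: [('Bob',), ('Eve',), ('Grace',), ('Ivan',), ('Judy',), ('Mallory',)]

Reason: IS NOT NULL vs self-equality (both exclude NULLs)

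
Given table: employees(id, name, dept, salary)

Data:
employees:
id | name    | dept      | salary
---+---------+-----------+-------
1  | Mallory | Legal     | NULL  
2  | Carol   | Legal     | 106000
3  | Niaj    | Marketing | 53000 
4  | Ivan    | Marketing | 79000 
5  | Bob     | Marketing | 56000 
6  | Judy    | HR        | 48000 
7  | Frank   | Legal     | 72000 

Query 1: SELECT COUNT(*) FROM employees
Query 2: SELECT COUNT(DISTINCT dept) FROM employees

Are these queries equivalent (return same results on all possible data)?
No, not equivalent

Query 1 returns: [(7,)]
Query 2 returns: [(3,)]

Reason: COUNT(*) counts rows, COUNT(DISTINCT dept) counts unique depts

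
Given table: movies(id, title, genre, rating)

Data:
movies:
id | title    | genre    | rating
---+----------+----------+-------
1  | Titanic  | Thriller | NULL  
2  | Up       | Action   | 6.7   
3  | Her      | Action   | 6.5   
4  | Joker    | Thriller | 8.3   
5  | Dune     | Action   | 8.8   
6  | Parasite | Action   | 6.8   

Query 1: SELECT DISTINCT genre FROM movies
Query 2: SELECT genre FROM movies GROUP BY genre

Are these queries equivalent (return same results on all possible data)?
Yes, equivalent

Both queries return: [('Action',), ('Thriller',)]

Reason: Both get unique genres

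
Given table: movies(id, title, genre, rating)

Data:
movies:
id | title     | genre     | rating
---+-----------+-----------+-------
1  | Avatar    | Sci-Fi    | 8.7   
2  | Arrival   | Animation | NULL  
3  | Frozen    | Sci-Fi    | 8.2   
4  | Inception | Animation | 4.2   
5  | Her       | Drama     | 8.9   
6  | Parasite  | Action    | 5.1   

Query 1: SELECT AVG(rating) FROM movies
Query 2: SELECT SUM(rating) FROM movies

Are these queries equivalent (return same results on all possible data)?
No, not equivalent

Query 1 returns: [(7.0200000000000005,)]
Query 2 returns: [(35.1,)]

Reason: AVG vs SUM give different aggregate values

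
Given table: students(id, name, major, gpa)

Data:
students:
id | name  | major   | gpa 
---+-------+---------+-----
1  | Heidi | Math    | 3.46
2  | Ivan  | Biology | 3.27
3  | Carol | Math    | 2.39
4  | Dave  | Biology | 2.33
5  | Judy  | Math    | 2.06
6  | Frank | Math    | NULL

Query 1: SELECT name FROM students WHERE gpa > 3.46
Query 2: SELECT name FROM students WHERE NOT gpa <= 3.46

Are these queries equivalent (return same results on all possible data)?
Yes, equivalent

Both queries return: []

Reason: Both filter gpa > 3.46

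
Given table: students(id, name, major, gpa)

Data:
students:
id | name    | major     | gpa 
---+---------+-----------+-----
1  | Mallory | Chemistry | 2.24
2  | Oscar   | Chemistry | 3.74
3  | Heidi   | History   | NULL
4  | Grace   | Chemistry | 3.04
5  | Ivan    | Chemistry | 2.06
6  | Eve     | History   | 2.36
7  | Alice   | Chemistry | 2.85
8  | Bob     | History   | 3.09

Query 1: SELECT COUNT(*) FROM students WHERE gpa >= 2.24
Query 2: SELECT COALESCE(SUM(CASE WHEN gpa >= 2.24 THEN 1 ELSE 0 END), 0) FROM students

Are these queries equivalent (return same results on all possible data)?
Yes, equivalent

Both queries return: [(6,)]

Reason: COUNT with WHERE vs conditional SUM (COALESCE handles empty-table NULL)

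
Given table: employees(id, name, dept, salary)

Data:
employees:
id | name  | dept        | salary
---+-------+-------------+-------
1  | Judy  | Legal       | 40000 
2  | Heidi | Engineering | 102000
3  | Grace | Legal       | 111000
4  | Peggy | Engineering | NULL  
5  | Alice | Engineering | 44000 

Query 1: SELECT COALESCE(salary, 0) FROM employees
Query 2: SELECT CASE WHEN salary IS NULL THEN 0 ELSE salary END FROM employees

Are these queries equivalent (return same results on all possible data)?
Yes, equivalent

Both queries return: [(0,), (40000,), (44000,), (102000,), (111000,)]

Reason: COALESCE vs CASE for NULL handling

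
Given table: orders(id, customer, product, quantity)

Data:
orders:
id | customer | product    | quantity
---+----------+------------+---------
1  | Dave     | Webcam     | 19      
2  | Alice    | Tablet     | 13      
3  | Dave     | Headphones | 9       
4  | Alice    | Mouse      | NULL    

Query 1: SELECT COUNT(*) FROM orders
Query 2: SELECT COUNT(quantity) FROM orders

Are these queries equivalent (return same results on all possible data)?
No, not equivalent

Query 1 returns: [(4,)]
Query 2 returns: [(3,)]

Reason: COUNT(*) includes NULLs, COUNT(column) excludes them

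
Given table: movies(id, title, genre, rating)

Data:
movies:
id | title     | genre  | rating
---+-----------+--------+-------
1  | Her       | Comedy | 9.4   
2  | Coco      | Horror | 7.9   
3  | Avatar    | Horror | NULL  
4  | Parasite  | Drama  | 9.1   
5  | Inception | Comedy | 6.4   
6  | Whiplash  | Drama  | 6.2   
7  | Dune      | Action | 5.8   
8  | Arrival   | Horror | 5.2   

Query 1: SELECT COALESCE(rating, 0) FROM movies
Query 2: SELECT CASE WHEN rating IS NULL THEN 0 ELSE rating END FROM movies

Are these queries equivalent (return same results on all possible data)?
Yes, equivalent

Both queries return: [(0,), (5.2,), (5.8,), (6.2,), (6.4,), (7.9,), (9.1,), (9.4,)]

Reason: COALESCE vs CASE for NULL handling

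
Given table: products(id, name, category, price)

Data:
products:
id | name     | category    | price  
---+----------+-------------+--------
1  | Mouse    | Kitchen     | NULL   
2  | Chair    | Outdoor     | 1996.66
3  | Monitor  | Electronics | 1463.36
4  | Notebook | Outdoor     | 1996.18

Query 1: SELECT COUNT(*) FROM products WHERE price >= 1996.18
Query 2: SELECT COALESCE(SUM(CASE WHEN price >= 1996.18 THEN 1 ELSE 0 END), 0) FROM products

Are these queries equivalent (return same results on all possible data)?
Yes, equivalent

Both queries return: [(2,)]

Reason: COUNT with WHERE vs conditional SUM (COALESCE handles empty-table NULL)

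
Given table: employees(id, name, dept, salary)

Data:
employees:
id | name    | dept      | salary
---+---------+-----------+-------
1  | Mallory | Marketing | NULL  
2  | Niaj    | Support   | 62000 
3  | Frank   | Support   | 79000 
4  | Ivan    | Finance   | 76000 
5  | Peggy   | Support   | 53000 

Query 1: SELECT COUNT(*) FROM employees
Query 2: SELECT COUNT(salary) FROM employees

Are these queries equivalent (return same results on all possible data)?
No, not equivalent

Query 1 returns: [(5,)]
Query 2 returns: [(4,)]

Reason: COUNT(*) includes NULLs, COUNT(column) excludes them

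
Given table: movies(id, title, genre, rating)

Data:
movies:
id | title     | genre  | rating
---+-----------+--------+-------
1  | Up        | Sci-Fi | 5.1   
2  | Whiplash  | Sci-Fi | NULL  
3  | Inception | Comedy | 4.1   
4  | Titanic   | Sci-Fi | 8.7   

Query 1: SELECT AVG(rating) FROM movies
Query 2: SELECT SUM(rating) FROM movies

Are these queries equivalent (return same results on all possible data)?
No, not equivalent

Query 1 returns: [(5.966666666666666,)]
Query 2 returns: [(17.9,)]

Reason: AVG vs SUM give different aggregate values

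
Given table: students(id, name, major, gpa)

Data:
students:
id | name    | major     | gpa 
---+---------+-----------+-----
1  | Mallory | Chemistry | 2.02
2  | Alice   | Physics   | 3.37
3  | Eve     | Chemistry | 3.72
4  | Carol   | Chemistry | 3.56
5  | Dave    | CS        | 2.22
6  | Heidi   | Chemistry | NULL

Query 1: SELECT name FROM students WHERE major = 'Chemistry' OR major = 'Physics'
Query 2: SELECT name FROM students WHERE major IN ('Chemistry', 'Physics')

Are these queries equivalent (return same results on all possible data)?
Yes, equivalent

Both queries return: [('Alice',), ('Carol',), ('Eve',), ('Heidi',), ('Mallory',)]

Reason: OR vs IN are equivalent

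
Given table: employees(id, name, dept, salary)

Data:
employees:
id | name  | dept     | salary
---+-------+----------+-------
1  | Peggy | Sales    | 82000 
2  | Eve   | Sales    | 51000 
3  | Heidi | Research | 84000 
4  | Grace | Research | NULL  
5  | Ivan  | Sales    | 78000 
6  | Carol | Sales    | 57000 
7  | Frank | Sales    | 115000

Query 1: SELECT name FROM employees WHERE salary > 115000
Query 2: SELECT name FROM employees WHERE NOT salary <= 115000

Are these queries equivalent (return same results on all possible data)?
Yes, equivalent

Both queries return: []

Reason: Both filter salary > 115000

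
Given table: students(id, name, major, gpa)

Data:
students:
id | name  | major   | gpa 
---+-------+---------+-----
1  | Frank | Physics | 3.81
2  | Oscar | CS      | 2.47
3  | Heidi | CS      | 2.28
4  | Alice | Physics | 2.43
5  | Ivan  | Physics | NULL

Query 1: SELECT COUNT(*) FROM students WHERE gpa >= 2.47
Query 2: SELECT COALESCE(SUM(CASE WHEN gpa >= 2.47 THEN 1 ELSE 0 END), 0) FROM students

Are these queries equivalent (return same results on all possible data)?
Yes, equivalent

Both queries return: [(2,)]

Reason: COUNT with WHERE vs conditional SUM (COALESCE handles empty-table NULL)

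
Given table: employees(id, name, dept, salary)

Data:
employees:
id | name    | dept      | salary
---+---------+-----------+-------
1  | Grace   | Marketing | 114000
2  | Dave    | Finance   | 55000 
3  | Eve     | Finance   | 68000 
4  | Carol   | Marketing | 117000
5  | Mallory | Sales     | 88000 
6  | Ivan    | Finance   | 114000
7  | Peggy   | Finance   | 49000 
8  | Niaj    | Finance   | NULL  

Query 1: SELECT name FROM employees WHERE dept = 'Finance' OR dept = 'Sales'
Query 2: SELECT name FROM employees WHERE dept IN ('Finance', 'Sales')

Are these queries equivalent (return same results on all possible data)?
Yes, equivalent

Both queries return: [('Dave',), ('Eve',), ('Ivan',), ('Mallory',), ('Niaj',), ('Peggy',)]

Reason: OR vs IN are equivalent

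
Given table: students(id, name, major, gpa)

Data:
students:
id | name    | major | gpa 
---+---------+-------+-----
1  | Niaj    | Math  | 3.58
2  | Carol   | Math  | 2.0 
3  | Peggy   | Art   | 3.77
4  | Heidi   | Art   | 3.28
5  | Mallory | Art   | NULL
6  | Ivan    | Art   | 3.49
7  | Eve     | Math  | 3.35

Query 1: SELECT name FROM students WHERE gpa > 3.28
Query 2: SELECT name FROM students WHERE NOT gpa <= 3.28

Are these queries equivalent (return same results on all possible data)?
Yes, equivalent

Both queries return: [('Eve',), ('Ivan',), ('Niaj',), ('Peggy',)]

Reason: Both filter gpa > 3.28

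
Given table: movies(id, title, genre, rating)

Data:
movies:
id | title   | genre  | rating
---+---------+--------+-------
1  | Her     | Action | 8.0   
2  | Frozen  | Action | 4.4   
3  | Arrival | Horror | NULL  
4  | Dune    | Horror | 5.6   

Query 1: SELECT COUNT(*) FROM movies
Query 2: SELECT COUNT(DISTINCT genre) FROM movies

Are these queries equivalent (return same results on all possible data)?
No, not equivalent

Query 1 returns: [(4,)]
Query 2 returns: [(2,)]

Reason: COUNT(*) counts rows, COUNT(DISTINCT genre) counts unique genres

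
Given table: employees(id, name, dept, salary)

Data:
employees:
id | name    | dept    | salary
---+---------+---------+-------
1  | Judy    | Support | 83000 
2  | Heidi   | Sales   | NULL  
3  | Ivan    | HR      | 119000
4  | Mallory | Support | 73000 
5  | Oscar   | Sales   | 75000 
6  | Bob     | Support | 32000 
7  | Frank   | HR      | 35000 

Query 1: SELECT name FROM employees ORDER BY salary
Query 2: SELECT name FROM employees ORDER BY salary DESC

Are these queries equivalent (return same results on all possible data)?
No, not equivalent

Query 1 returns: [('Heidi',), ('Bob',), ('Frank',), ('Mallory',), ('Oscar',), ('Judy',), ('Ivan',)]
Query 2 returns: [('Ivan',), ('Judy',), ('Oscar',), ('Mallory',), ('Frank',), ('Bob',), ('Heidi',)]

Reason: ASC vs DESC gives opposite ordering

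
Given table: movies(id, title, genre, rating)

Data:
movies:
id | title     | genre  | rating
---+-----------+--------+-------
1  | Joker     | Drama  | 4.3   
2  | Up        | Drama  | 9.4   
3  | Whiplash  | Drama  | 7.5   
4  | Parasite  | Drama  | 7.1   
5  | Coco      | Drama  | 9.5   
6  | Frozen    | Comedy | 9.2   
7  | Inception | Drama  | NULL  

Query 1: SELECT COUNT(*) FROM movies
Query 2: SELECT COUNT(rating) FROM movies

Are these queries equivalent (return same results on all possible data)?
No, not equivalent

Query 1 returns: [(7,)]
Query 2 returns: [(6,)]

Reason: COUNT(*) includes NULLs, COUNT(column) excludes them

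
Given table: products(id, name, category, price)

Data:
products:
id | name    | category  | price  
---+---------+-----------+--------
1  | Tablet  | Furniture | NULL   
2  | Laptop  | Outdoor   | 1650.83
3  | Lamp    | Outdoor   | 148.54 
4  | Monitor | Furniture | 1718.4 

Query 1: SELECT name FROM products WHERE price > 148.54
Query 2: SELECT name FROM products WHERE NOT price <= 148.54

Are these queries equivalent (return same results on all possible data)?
Yes, equivalent

Both queries return: [('Laptop',), ('Monitor',)]

Reason: Both filter price > 148.54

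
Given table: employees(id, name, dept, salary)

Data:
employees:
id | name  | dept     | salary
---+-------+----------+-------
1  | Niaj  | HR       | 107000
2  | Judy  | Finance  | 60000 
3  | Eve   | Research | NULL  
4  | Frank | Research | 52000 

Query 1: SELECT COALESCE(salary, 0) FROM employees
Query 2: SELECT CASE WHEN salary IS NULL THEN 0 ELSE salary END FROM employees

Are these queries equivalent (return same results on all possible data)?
Yes, equivalent

Both queries return: [(0,), (52000,), (60000,), (107000,)]

Reason: COALESCE vs CASE for NULL handling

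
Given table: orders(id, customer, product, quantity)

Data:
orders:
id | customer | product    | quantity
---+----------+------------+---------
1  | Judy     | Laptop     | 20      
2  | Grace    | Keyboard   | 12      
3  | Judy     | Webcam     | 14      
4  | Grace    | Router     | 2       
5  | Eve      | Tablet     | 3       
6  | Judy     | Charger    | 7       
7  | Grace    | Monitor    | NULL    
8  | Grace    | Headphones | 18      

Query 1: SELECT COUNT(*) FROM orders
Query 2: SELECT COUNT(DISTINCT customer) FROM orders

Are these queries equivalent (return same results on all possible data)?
No, not equivalent

Query 1 returns: [(8,)]
Query 2 returns: [(3,)]

Reason: COUNT(*) counts rows, COUNT(DISTINCT customer) counts unique customers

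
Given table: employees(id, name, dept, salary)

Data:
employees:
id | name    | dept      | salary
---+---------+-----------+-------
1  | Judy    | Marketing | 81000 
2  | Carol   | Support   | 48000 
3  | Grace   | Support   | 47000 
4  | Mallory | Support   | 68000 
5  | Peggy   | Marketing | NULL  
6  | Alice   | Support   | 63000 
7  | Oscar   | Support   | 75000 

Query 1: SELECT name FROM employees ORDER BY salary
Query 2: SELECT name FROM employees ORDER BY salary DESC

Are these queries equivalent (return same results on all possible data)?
No, not equivalent

Query 1 returns: [('Peggy',), ('Grace',), ('Carol',), ('Alice',), ('Mallory',), ('Oscar',), ('Judy',)]
Query 2 returns: [('Judy',), ('Oscar',), ('Mallory',), ('Alice',), ('Carol',), ('Grace',), ('Peggy',)]

Reason: ASC vs DESC gives opposite ordering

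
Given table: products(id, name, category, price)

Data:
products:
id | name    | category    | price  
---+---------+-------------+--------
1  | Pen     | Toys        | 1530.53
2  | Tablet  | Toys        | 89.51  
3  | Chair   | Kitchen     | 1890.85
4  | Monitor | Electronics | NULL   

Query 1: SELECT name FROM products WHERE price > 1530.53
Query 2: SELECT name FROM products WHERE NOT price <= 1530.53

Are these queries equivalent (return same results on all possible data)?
Yes, equivalent

Both queries return: [('Chair',)]

Reason: Both filter price > 1530.53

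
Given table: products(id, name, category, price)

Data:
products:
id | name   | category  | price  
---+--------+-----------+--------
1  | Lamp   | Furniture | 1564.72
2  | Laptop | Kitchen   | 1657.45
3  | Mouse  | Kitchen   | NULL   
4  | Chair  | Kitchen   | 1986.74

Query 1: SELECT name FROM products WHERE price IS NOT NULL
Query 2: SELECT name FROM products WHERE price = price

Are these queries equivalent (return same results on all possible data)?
Yes, equivalent

Both queries return: [('Chair',), ('Lamp',), ('Laptop',)]

Reason: IS NOT NULL vs self-equality (both exclude NULLs)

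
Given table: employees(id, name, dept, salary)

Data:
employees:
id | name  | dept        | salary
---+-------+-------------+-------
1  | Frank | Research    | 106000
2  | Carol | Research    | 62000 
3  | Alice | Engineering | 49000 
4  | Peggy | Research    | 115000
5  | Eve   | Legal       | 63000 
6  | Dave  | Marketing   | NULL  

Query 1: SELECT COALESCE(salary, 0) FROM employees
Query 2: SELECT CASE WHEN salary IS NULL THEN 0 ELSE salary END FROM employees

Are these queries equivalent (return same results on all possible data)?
Yes, equivalent

Both queries return: [(0,), (49000,), (62000,), (63000,), (106000,), (115000,)]

Reason: COALESCE vs CASE for NULL handling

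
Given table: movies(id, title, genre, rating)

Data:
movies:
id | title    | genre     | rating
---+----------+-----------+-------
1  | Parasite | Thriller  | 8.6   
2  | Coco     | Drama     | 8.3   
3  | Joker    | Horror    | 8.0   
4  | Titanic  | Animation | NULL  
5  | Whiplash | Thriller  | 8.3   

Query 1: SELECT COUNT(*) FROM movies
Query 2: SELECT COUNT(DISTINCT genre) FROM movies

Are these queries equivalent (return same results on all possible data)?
No, not equivalent

Query 1 returns: [(5,)]
Query 2 returns: [(4,)]

Reason: COUNT(*) counts rows, COUNT(DISTINCT genre) counts unique genres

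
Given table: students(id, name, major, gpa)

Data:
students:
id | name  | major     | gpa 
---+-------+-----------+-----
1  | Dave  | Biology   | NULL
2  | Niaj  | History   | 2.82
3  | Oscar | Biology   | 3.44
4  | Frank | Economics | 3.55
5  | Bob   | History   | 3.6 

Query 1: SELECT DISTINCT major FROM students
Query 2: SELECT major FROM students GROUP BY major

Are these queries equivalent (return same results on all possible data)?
Yes, equivalent

Both queries return: [('Biology',), ('Economics',), ('History',)]

Reason: Both get unique majors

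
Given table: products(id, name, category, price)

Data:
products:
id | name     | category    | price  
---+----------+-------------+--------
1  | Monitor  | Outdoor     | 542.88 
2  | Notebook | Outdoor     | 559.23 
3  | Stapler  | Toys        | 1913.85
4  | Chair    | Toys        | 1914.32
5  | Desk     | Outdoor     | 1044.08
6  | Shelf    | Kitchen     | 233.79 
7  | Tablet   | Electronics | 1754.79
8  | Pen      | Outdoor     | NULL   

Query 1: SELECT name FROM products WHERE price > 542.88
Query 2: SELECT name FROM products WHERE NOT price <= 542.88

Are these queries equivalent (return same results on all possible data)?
Yes, equivalent

Both queries return: [('Chair',), ('Desk',), ('Notebook',), ('Stapler',), ('Tablet',)]

Reason: Both filter price > 542.88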